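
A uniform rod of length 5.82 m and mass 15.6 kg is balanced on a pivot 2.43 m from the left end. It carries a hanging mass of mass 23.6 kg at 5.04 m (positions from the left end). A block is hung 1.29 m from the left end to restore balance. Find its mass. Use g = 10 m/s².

Take moments about the pivot (at 2.43 m from the left end).
Beam weight: 15.6 × 10 = 156 N down at 2.91 m → arm 0.48 m, τ = 156 × 0.48 = 74.88 N·m clockwise.
Hanging mass: 23.6 × 10 = 236 N down at 5.04 m → arm 2.61 m, τ = 236 × 2.61 = 616 N·m clockwise.
Net moment of known loads = 690.9 N·m clockwise.
An unknown mass m at 1.29 m has arm 1.14 m; its moment is m·g·1.14 counterclockwise.
Setting net torque to zero: m × 10 × 1.14 = 690.9 → m = 690.9 / (10 × 1.14) = 60.6 kg.

m ≈ 60.6 kg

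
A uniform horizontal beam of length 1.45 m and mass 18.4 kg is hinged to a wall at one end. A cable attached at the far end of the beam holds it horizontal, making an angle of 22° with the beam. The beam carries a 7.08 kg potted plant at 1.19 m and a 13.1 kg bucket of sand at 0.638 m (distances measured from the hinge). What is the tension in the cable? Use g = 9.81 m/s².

Sum moments about the hinge (the unknown hinge reaction has zero arm there).
Beam weight: 18.4 × 9.81 = 180.5 N down at 0.725 m → arm 0.725 m, τ = 180.5 × 0.725 = 130.9 N·m clockwise.
Potted plant: 7.08 × 9.81 = 69.45 N down at 1.19 m → arm 1.19 m, τ = 69.45 × 1.19 = 82.65 N·m clockwise.
Bucket of sand: 13.1 × 9.81 = 128.5 N down at 0.638 m → arm 0.638 m, τ = 128.5 × 0.638 = 81.98 N·m clockwise.
Total clockwise load moment = 295.5 N·m.
The cable tension T acts at 1.45 m; only its component perpendicular to the beam, T sinθ, produces torque. sin 22° = 0.3746.
Setting net torque to zero: T × 1.45 × 0.3746 = 295.5 → T = 295.5 / 0.5432 = 544 N.

T ≈ 544 N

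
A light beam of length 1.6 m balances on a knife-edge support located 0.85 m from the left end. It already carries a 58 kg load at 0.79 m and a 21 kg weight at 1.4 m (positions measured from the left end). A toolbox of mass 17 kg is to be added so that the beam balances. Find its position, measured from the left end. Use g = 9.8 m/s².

x ≈ 0.375 m from the left end

Sum moments about the knife-edge support (at 0.85 m from the left end) (the support reaction has zero arm there).
Load: 58 × 9.8 = 568.4 N down at 0.79 m → arm 0.06 m, τ = 568.4 × 0.06 = 34.1 N·m counterclockwise.
Weight: 21 × 9.8 = 205.8 N down at 1.4 m → arm 0.55 m, τ = 205.8 × 0.55 = 113.2 N·m clockwise.
Net moment of existing loads = 79.1 N·m clockwise.
The toolbox weighs 17 × 9.8 = 166.6 N and must supply an equal counterclockwise moment, so its lever arm about the knife-edge support is 79.1 / 166.6 = 0.475 m.
That puts it at 0.85 − 0.475 = 0.375 m from the left end.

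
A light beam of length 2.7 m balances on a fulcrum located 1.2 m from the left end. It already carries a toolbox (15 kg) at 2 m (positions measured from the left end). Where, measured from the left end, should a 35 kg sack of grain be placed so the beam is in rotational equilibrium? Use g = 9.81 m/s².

Sum moments about the fulcrum (at 1.2 m from the left end) (the support reaction has zero arm there).
Toolbox: 15 × 9.81 = 147.2 N down at 2 m → arm 0.8 m, τ = 147.2 × 0.8 = 117.8 N·m clockwise.
Net moment of existing loads = 117.8 N·m clockwise.
The sack of grain weighs 35 × 9.81 = 343.4 N and must supply an equal counterclockwise moment, so its lever arm about the fulcrum is 117.8 / 343.4 = 0.343 m.
That puts it at 1.2 − 0.343 = 0.857 m from the left end.

x ≈ 0.857 m from the left end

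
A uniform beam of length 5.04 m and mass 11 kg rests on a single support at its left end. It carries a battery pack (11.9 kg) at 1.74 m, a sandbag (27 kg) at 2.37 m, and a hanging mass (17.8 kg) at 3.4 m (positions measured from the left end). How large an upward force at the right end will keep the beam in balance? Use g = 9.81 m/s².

F ≈ 337 N

Take moments about the left end.
Beam weight: 11 × 9.81 = 107.9 N down at 2.52 m → arm 2.52 m, τ = 107.9 × 2.52 = 271.9 N·m clockwise.
Battery pack: 11.9 × 9.81 = 116.7 N down at 1.74 m → arm 1.74 m, τ = 116.7 × 1.74 = 203.1 N·m clockwise.
Sandbag: 27 × 9.81 = 264.9 N down at 2.37 m → arm 2.37 m, τ = 264.9 × 2.37 = 627.8 N·m clockwise.
Hanging mass: 17.8 × 9.81 = 174.6 N down at 3.4 m → arm 3.4 m, τ = 174.6 × 3.4 = 593.6 N·m clockwise.
Net moment of the loads = 1696 N·m clockwise.
The upward force F acts at the right end, arm 5.04 m, giving F × 5.04 counterclockwise.
Balancing moments: F × 5.04 = 1696, giving F = 1696 / 5.04 = 337 N.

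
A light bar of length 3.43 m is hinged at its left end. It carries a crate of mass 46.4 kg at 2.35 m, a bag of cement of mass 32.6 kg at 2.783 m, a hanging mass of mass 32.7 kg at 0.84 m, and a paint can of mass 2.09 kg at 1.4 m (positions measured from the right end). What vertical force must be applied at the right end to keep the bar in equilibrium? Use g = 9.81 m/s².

Take moments about the left end.
Crate: 46.4 × 9.81 = 455.2 N down at 2.35 m → arm 1.08 m, τ = 455.2 × 1.08 = 491.6 N·m clockwise.
Bag of cement: 32.6 × 9.81 = 319.8 N down at 2.783 m → arm 0.647 m, τ = 319.8 × 0.647 = 206.9 N·m clockwise.
Hanging mass: 32.7 × 9.81 = 320.8 N down at 0.84 m → arm 2.59 m, τ = 320.8 × 2.59 = 830.9 N·m clockwise.
Paint can: 2.09 × 9.81 = 20.5 N down at 1.4 m → arm 2.03 m, τ = 20.5 × 2.03 = 41.61 N·m clockwise.
Net moment of the loads = 1571 N·m clockwise.
The upward force F acts at the right end, arm 3.43 m, giving F × 3.43 counterclockwise.
Στ = 0 ⇒ F × 3.43 = 1571 ⇒ F = 1571 / 3.43 = 458 N.

F ≈ 458 N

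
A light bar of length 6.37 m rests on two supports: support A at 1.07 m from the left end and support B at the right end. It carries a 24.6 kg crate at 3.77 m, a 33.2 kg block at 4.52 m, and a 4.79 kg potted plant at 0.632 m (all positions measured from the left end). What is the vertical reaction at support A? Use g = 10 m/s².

Taking torques about support B:
Crate: 24.6 × 10 = 246 N down at 3.77 m → arm 2.6 m, τ = 246 × 2.6 = 639.6 N·m counterclockwise.
Block: 33.2 × 10 = 332 N down at 4.52 m → arm 1.85 m, τ = 332 × 1.85 = 614.2 N·m counterclockwise.
Potted plant: 4.79 × 10 = 47.9 N down at 0.632 m → arm 5.738 m, τ = 47.9 × 5.738 = 274.9 N·m counterclockwise.
Net load moment about support B = 1529 N·m counterclockwise.
Reaction R at support A is upward at 1.07 m, arm 5.3 m → moment R × 5.3 clockwise.
Στ = 0 ⇒ R × 5.3 = 1529 ⇒ R = 288 N.

R_A ≈ 288 N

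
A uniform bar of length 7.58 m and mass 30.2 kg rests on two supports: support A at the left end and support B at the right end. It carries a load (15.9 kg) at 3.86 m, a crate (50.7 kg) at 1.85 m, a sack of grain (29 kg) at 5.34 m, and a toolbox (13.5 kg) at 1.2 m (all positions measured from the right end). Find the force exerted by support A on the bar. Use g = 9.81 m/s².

Take moments about support B.
Beam weight: 30.2 × 9.81 = 296.3 N down at 3.79 m → arm 3.79 m, τ = 296.3 × 3.79 = 1123 N·m counterclockwise.
Load: 15.9 × 9.81 = 156 N down at 3.86 m → arm 3.86 m, τ = 156 × 3.86 = 602.2 N·m counterclockwise.
Crate: 50.7 × 9.81 = 497.4 N down at 1.85 m → arm 1.85 m, τ = 497.4 × 1.85 = 920.2 N·m counterclockwise.
Sack of grain: 29 × 9.81 = 284.5 N down at 5.34 m → arm 5.34 m, τ = 284.5 × 5.34 = 1519 N·m counterclockwise.
Toolbox: 13.5 × 9.81 = 132.4 N down at 1.2 m → arm 1.2 m, τ = 132.4 × 1.2 = 158.9 N·m counterclockwise.
Net load moment about support B = 4323 N·m counterclockwise.
Reaction R at support A is upward at 7.58 m, arm 7.58 m → moment R × 7.58 clockwise.
Balancing moments: R × 7.58 = 4323, giving R = 570 N.

R_A ≈ 570 N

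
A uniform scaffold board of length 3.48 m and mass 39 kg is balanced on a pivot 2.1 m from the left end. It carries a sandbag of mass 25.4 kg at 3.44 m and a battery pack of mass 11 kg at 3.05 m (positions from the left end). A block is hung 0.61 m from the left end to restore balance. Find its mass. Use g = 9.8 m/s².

m ≈ 20.4 kg

Taking torques about the pivot (at 2.1 m from the left end):
Beam weight: 39 × 9.8 = 382.2 N down at 1.74 m → arm 0.36 m, τ = 382.2 × 0.36 = 137.6 N·m counterclockwise.
Sandbag: 25.4 × 9.8 = 248.9 N down at 3.44 m → arm 1.34 m, τ = 248.9 × 1.34 = 333.5 N·m clockwise.
Battery pack: 11 × 9.8 = 107.8 N down at 3.05 m → arm 0.95 m, τ = 107.8 × 0.95 = 102.4 N·m clockwise.
Net moment of known loads = 298.3 N·m clockwise.
An unknown mass m at 0.61 m has arm 1.49 m; its moment is m·g·1.49 counterclockwise.
Setting net torque to zero: m × 9.8 × 1.49 = 298.3 → m = 298.3 / (9.8 × 1.49) = 20.4 kg.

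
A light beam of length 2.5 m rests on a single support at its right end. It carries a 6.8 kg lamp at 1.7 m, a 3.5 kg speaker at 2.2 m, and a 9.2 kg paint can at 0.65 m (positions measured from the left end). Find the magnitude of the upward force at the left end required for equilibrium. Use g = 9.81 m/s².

F ≈ 92.3 N

About the right end:
Lamp: 6.8 × 9.81 = 66.71 N down at 1.7 m → arm 0.8 m, τ = 66.71 × 0.8 = 53.37 N·m counterclockwise.
Speaker: 3.5 × 9.81 = 34.34 N down at 2.2 m → arm 0.3 m, τ = 34.34 × 0.3 = 10.3 N·m counterclockwise.
Paint can: 9.2 × 9.81 = 90.25 N down at 0.65 m → arm 1.85 m, τ = 90.25 × 1.85 = 167 N·m counterclockwise.
Net moment of the loads = 230.7 N·m counterclockwise.
The upward force F acts at the left end, arm 2.5 m, giving F × 2.5 clockwise.
For rotational equilibrium, F × 2.5 = 230.7, so F = 230.7 / 2.5 = 92.3 N.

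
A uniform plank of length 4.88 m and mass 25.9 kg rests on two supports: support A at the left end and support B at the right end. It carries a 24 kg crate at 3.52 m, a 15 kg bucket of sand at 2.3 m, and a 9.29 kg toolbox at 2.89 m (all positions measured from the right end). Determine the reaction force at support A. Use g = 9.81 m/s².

Take moments about support B.
Beam weight: 25.9 × 9.81 = 254.1 N down at 2.44 m → arm 2.44 m, τ = 254.1 × 2.44 = 620 N·m counterclockwise.
Crate: 24 × 9.81 = 235.4 N down at 3.52 m → arm 3.52 m, τ = 235.4 × 3.52 = 828.6 N·m counterclockwise.
Bucket of sand: 15 × 9.81 = 147.2 N down at 2.3 m → arm 2.3 m, τ = 147.2 × 2.3 = 338.6 N·m counterclockwise.
Toolbox: 9.29 × 9.81 = 91.13 N down at 2.89 m → arm 2.89 m, τ = 91.13 × 2.89 = 263.4 N·m counterclockwise.
Net load moment about support B = 2051 N·m counterclockwise.
Reaction R at support A is upward at 4.88 m, arm 4.88 m → moment R × 4.88 clockwise.
Στ = 0 ⇒ R × 4.88 = 2051 ⇒ R = 420 N.

R_A ≈ 420 N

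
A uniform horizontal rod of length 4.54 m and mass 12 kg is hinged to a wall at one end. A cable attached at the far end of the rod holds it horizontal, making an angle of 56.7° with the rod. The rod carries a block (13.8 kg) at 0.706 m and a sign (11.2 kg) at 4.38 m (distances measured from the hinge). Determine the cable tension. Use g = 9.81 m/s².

T ≈ 222 N

Taking torques about the hinge:
Beam weight: 12 × 9.81 = 117.7 N down at 2.27 m → arm 2.27 m, τ = 117.7 × 2.27 = 267.2 N·m clockwise.
Block: 13.8 × 9.81 = 135.4 N down at 0.706 m → arm 0.706 m, τ = 135.4 × 0.706 = 95.59 N·m clockwise.
Sign: 11.2 × 9.81 = 109.9 N down at 4.38 m → arm 4.38 m, τ = 109.9 × 4.38 = 481.4 N·m clockwise.
Total clockwise load moment = 844.2 N·m.
The cable tension T acts at 4.54 m; only its component perpendicular to the rod, T sinθ, produces torque. sin 56.7° = 0.8358.
Στ = 0 ⇒ T × 4.54 × 0.8358 = 844.2 ⇒ T = 844.2 / 3.795 = 222 N.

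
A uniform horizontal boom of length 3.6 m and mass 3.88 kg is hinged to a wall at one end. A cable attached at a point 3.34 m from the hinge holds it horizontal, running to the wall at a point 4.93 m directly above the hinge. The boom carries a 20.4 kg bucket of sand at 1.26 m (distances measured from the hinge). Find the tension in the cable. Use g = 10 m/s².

Choose the hinge as the axis so the unknown hinge reaction has zero arm there.
Beam weight: 3.88 × 10 = 38.8 N down at 1.8 m → arm 1.8 m, τ = 38.8 × 1.8 = 69.84 N·m clockwise.
Bucket of sand: 20.4 × 10 = 204 N down at 1.26 m → arm 1.26 m, τ = 204 × 1.26 = 257 N·m clockwise.
Total clockwise load moment = 326.8 N·m.
The cable tension T acts at 3.34 m; only its component perpendicular to the boom, T sinθ, produces torque. sinθ = h/√(h²+d²) = 4.93/√(4.93²+3.34²) = 0.8279.
Balancing moments: T × 3.34 × 0.8279 = 326.8, giving T = 326.8 / 2.765 = 118 N.

T ≈ 118 N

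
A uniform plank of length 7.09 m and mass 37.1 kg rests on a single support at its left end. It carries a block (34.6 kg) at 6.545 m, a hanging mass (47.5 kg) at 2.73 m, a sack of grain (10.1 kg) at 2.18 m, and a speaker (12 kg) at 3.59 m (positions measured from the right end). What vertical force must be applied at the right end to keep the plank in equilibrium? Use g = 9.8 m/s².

Taking torques about the left end:
Beam weight: 37.1 × 9.8 = 363.6 N down at 3.545 m → arm 3.545 m, τ = 363.6 × 3.545 = 1289 N·m clockwise.
Block: 34.6 × 9.8 = 339.1 N down at 6.545 m → arm 0.545 m, τ = 339.1 × 0.545 = 184.8 N·m clockwise.
Hanging mass: 47.5 × 9.8 = 465.5 N down at 2.73 m → arm 4.36 m, τ = 465.5 × 4.36 = 2030 N·m clockwise.
Sack of grain: 10.1 × 9.8 = 98.98 N down at 2.18 m → arm 4.91 m, τ = 98.98 × 4.91 = 486 N·m clockwise.
Speaker: 12 × 9.8 = 117.6 N down at 3.59 m → arm 3.5 m, τ = 117.6 × 3.5 = 411.6 N·m clockwise.
Net moment of the loads = 4401 N·m clockwise.
The upward force F acts at the right end, arm 7.09 m, giving F × 7.09 counterclockwise.
Balancing moments: F × 7.09 = 4401, giving F = 4401 / 7.09 = 621 N.

F ≈ 621 N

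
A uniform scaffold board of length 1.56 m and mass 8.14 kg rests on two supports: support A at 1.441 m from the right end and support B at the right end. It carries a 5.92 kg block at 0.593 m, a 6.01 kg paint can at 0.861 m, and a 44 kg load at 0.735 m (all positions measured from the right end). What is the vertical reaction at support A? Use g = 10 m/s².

Sum moments about support B (its reaction then has zero moment arm).
Beam weight: 8.14 × 10 = 81.4 N down at 0.78 m → arm 0.78 m, τ = 81.4 × 0.78 = 63.49 N·m counterclockwise.
Block: 5.92 × 10 = 59.2 N down at 0.593 m → arm 0.593 m, τ = 59.2 × 0.593 = 35.11 N·m counterclockwise.
Paint can: 6.01 × 10 = 60.1 N down at 0.861 m → arm 0.861 m, τ = 60.1 × 0.861 = 51.75 N·m counterclockwise.
Load: 44 × 10 = 440 N down at 0.735 m → arm 0.735 m, τ = 440 × 0.735 = 323.4 N·m counterclockwise.
Net load moment about support B = 473.8 N·m counterclockwise.
Reaction R at support A is upward at 1.441 m, arm 1.441 m → moment R × 1.441 clockwise.
Setting net torque to zero: R × 1.441 = 473.8 → R = 329 N.

R_A ≈ 329 N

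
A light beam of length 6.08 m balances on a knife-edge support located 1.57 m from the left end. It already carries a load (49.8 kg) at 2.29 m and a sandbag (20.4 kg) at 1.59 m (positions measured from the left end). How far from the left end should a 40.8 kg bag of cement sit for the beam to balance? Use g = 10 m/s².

Taking torques about the knife-edge support (at 1.57 m from the left end):
Load: 49.8 × 10 = 498 N down at 2.29 m → arm 0.72 m, τ = 498 × 0.72 = 358.6 N·m clockwise.
Sandbag: 20.4 × 10 = 204 N down at 1.59 m → arm 0.02 m, τ = 204 × 0.02 = 4.08 N·m clockwise.
Net moment of existing loads = 362.7 N·m clockwise.
The bag of cement weighs 40.8 × 10 = 408 N and must supply an equal counterclockwise moment, so its lever arm about the knife-edge support is 362.7 / 408 = 0.889 m.
That puts it at 1.57 − 0.889 = 0.681 m from the left end.

x ≈ 0.681 m from the left end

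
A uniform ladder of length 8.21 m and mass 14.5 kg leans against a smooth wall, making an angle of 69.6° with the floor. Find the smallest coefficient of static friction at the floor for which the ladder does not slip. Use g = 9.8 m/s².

μ_min ≈ 0.186

Sum moments about the foot of the ladder (the floor normal and friction both act there and drop out).
Ladder weight 14.5×9.8 = 142.1 N acts at 4.105 m along the ladder; its horizontal arm is 4.105·cos69.6° = 1.431 m → τ = 203.3 N·m clockwise.
Wall normal N acts horizontally at the top; its moment arm is the height L sinθ = 8.21·sin69.6° = 7.695 m, counterclockwise.
Setting net torque to zero: N × 7.695 = 203.3 → N = 26.42 N.
ΣFx = 0 ⇒ f = N_wall = 26.42 N. ΣFy = 0 ⇒ N_floor = 142.1 N.
μ_min = f / N_floor = 26.42 / 142.1 = 0.186.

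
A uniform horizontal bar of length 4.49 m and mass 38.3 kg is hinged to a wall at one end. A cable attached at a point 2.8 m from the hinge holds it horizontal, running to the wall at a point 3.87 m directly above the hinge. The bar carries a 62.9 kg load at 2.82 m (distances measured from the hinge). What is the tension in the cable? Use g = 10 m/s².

About the hinge:
Beam weight: 38.3 × 10 = 383 N down at 2.245 m → arm 2.245 m, τ = 383 × 2.245 = 859.8 N·m clockwise.
Load: 62.9 × 10 = 629 N down at 2.82 m → arm 2.82 m, τ = 629 × 2.82 = 1774 N·m clockwise.
Total clockwise load moment = 2634 N·m.
The cable tension T acts at 2.8 m; only its component perpendicular to the bar, T sinθ, produces torque. sinθ = h/√(h²+d²) = 3.87/√(3.87²+2.8²) = 0.8102.
Setting net torque to zero: T × 2.8 × 0.8102 = 2634 → T = 2634 / 2.269 = 1160 N.

T ≈ 1160 N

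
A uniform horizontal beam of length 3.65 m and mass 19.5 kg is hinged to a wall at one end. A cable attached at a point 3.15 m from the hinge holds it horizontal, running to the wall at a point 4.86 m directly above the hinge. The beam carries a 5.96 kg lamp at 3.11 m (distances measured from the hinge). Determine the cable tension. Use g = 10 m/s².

T ≈ 205 N

Taking torques about the hinge:
Beam weight: 19.5 × 10 = 195 N down at 1.825 m → arm 1.825 m, τ = 195 × 1.825 = 355.9 N·m clockwise.
Lamp: 5.96 × 10 = 59.6 N down at 3.11 m → arm 3.11 m, τ = 59.6 × 3.11 = 185.4 N·m clockwise.
Total clockwise load moment = 541.3 N·m.
The cable tension T acts at 3.15 m; only its component perpendicular to the beam, T sinθ, produces torque. sinθ = h/√(h²+d²) = 4.86/√(4.86²+3.15²) = 0.8392.
For rotational equilibrium, T × 3.15 × 0.8392 = 541.3, so T = 541.3 / 2.643 = 205 N.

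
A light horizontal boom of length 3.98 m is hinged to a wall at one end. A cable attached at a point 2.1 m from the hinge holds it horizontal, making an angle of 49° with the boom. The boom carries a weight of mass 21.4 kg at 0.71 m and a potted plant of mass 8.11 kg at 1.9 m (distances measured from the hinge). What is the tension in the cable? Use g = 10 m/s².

Sum moments about the hinge (the unknown hinge reaction has zero arm there).
Weight: 21.4 × 10 = 214 N down at 0.71 m → arm 0.71 m, τ = 214 × 0.71 = 151.9 N·m clockwise.
Potted plant: 8.11 × 10 = 81.1 N down at 1.9 m → arm 1.9 m, τ = 81.1 × 1.9 = 154.1 N·m clockwise.
Total clockwise load moment = 306 N·m.
The cable tension T acts at 2.1 m; only its component perpendicular to the boom, T sinθ, produces torque. sin 49° = 0.7547.
Balancing moments: T × 2.1 × 0.7547 = 306, giving T = 306 / 1.585 = 193 N.

T ≈ 193 N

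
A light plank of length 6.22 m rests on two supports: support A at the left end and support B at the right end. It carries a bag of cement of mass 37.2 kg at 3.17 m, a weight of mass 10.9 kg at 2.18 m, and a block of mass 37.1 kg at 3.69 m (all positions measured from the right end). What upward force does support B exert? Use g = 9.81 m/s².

R_B ≈ 396 N

Sum moments about support A (its reaction then has zero moment arm).
Bag of cement: 37.2 × 9.81 = 364.9 N down at 3.17 m → arm 3.05 m, τ = 364.9 × 3.05 = 1113 N·m clockwise.
Weight: 10.9 × 9.81 = 106.9 N down at 2.18 m → arm 4.04 m, τ = 106.9 × 4.04 = 431.9 N·m clockwise.
Block: 37.1 × 9.81 = 364 N down at 3.69 m → arm 2.53 m, τ = 364 × 2.53 = 920.9 N·m clockwise.
Net load moment about support A = 2466 N·m clockwise.
Reaction R at support B is upward at 0 m, arm 6.22 m → moment R × 6.22 counterclockwise.
Στ = 0 ⇒ R × 6.22 = 2466 ⇒ R = 396 N.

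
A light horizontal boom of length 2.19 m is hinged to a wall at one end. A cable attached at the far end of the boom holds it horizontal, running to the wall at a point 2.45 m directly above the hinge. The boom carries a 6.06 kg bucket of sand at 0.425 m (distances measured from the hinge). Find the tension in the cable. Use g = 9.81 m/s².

T ≈ 15.5 N

About the hinge:
Bucket of sand: 6.06 × 9.81 = 59.45 N down at 0.425 m → arm 0.425 m, τ = 59.45 × 0.425 = 25.27 N·m clockwise.
Total clockwise load moment = 25.27 N·m.
The cable tension T acts at 2.19 m; only its component perpendicular to the boom, T sinθ, produces torque. sinθ = h/√(h²+d²) = 2.45/√(2.45²+2.19²) = 0.7456.
Setting net torque to zero: T × 2.19 × 0.7456 = 25.27 → T = 25.27 / 1.633 = 15.5 N.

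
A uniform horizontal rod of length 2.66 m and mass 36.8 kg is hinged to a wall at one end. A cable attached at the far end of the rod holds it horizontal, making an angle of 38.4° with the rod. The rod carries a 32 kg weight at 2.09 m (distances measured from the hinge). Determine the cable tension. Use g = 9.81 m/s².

Take moments about the hinge.
Beam weight: 36.8 × 9.81 = 361 N down at 1.33 m → arm 1.33 m, τ = 361 × 1.33 = 480.1 N·m clockwise.
Weight: 32 × 9.81 = 313.9 N down at 2.09 m → arm 2.09 m, τ = 313.9 × 2.09 = 656.1 N·m clockwise.
Total clockwise load moment = 1136 N·m.
The cable tension T acts at 2.66 m; only its component perpendicular to the rod, T sinθ, produces torque. sin 38.4° = 0.6211.
Στ = 0 ⇒ T × 2.66 × 0.6211 = 1136 ⇒ T = 1136 / 1.652 = 688 N.

T ≈ 688 N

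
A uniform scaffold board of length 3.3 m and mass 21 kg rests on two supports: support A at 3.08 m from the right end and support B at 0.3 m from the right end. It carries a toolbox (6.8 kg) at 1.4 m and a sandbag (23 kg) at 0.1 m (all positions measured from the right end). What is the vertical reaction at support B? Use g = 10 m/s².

R_B ≈ 396 N

About support A:
Beam weight: 21 × 10 = 210 N down at 1.65 m → arm 1.43 m, τ = 210 × 1.43 = 300.3 N·m clockwise.
Toolbox: 6.8 × 10 = 68 N down at 1.4 m → arm 1.68 m, τ = 68 × 1.68 = 114.2 N·m clockwise.
Sandbag: 23 × 10 = 230 N down at 0.1 m → arm 2.98 m, τ = 230 × 2.98 = 685.4 N·m clockwise.
Net load moment about support A = 1100 N·m clockwise.
Reaction R at support B is upward at 0.3 m, arm 2.78 m → moment R × 2.78 counterclockwise.
Στ = 0 ⇒ R × 2.78 = 1100 ⇒ R = 396 N.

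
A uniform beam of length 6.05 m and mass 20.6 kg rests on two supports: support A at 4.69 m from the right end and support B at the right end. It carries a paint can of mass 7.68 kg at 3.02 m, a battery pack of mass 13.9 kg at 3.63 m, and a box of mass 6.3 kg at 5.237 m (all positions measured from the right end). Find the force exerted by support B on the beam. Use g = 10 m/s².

Take moments about support A.
Beam weight: 20.6 × 10 = 206 N down at 3.025 m → arm 1.665 m, τ = 206 × 1.665 = 343 N·m clockwise.
Paint can: 7.68 × 10 = 76.8 N down at 3.02 m → arm 1.67 m, τ = 76.8 × 1.67 = 128.3 N·m clockwise.
Battery pack: 13.9 × 10 = 139 N down at 3.63 m → arm 1.06 m, τ = 139 × 1.06 = 147.3 N·m clockwise.
Box: 6.3 × 10 = 63 N down at 5.237 m → arm 0.547 m, τ = 63 × 0.547 = 34.46 N·m counterclockwise.
Net load moment about support A = 584.1 N·m clockwise.
Reaction R at support B is upward at 0 m, arm 4.69 m → moment R × 4.69 counterclockwise.
For rotational equilibrium, R × 4.69 = 584.1, so R = 125 N.

R_B ≈ 125 N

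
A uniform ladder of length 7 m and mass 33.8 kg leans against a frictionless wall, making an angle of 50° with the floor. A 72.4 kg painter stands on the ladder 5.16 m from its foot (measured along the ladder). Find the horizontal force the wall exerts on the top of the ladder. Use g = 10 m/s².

About the foot of the ladder:
Ladder weight 33.8×10 = 338 N acts at 3.5 m along the ladder; its horizontal arm is 3.5·cos50° = 2.25 m → τ = 760.5 N·m clockwise.
Painter: 72.4×10 = 724 N at 5.16 m → arm 3.317 m → τ = 2402 N·m clockwise.
Wall normal N acts horizontally at the top; its moment arm is the height L sinθ = 7·sin50° = 5.362 m, counterclockwise.
For rotational equilibrium, N × 5.362 = 3162, so N = 590 N.

N_wall ≈ 590 N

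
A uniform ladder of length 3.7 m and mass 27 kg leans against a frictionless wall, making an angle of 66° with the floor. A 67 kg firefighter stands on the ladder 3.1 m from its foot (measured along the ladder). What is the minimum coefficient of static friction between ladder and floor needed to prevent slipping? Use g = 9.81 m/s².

μ_min ≈ 0.33

About the foot of the ladder:
Ladder weight 27×9.81 = 264.9 N acts at 1.85 m along the ladder; its horizontal arm is 1.85·cos66° = 0.7525 m → τ = 199.3 N·m clockwise.
Firefighter: 67×9.81 = 657.3 N at 3.1 m → arm 1.261 m → τ = 828.9 N·m clockwise.
Wall normal N acts horizontally at the top; its moment arm is the height L sinθ = 3.7·sin66° = 3.38 m, counterclockwise.
Balancing moments: N × 3.38 = 1028, giving N = 304.1 N.
ΣFx = 0 ⇒ f = N_wall = 304.1 N. ΣFy = 0 ⇒ N_floor = 922.2 N.
μ_min = f / N_floor = 304.1 / 922.2 = 0.33.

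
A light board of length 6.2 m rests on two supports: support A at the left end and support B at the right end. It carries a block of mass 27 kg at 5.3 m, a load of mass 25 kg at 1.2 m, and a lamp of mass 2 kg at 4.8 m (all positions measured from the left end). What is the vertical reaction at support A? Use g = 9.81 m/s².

R_A ≈ 241 N

Take moments about support B.
Block: 27 × 9.81 = 264.9 N down at 5.3 m → arm 0.9 m, τ = 264.9 × 0.9 = 238.4 N·m counterclockwise.
Load: 25 × 9.81 = 245.2 N down at 1.2 m → arm 5 m, τ = 245.2 × 5 = 1226 N·m counterclockwise.
Lamp: 2 × 9.81 = 19.62 N down at 4.8 m → arm 1.4 m, τ = 19.62 × 1.4 = 27.47 N·m counterclockwise.
Net load moment about support B = 1492 N·m counterclockwise.
Reaction R at support A is upward at 0 m, arm 6.2 m → moment R × 6.2 clockwise.
For rotational equilibrium, R × 6.2 = 1492, so R = 241 N.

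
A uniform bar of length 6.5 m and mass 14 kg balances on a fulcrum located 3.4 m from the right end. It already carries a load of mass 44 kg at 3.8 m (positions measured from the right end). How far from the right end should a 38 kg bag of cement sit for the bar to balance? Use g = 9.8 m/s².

x ≈ 2.99 m from the right end

About the fulcrum (at 3.4 m from the right end):
Beam weight: 14 × 9.8 = 137.2 N down at 3.25 m → arm 0.15 m, τ = 137.2 × 0.15 = 20.58 N·m clockwise.
Load: 44 × 9.8 = 431.2 N down at 3.8 m → arm 0.4 m, τ = 431.2 × 0.4 = 172.5 N·m counterclockwise.
Net moment of existing loads = 151.9 N·m counterclockwise.
The bag of cement weighs 38 × 9.8 = 372.4 N and must supply an equal clockwise moment, so its lever arm about the fulcrum is 151.9 / 372.4 = 0.408 m.
That puts it at 3.4 − 0.408 = 2.99 m from the right end.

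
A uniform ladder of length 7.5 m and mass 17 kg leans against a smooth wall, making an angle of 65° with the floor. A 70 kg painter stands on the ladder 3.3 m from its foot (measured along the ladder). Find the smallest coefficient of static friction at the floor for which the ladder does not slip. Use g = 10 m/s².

μ_min ≈ 0.211

About the foot of the ladder:
Ladder weight 17×10 = 170 N acts at 3.75 m along the ladder; its horizontal arm is 3.75·cos65° = 1.585 m → τ = 269.4 N·m clockwise.
Painter: 70×10 = 700 N at 3.3 m → arm 1.395 m → τ = 976.5 N·m clockwise.
Wall normal N acts horizontally at the top; its moment arm is the height L sinθ = 7.5·sin65° = 6.797 m, counterclockwise.
Balancing moments: N × 6.797 = 1246, giving N = 183.3 N.
ΣFx = 0 ⇒ f = N_wall = 183.3 N. ΣFy = 0 ⇒ N_floor = 870 N.
μ_min = f / N_floor = 183.3 / 870 = 0.211.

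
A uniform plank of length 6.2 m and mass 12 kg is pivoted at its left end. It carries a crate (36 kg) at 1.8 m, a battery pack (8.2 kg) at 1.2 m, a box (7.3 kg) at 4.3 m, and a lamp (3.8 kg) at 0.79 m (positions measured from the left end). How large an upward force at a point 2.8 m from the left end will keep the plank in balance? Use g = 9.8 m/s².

F ≈ 512 N

Taking torques about the left end:
Beam weight: 12 × 9.8 = 117.6 N down at 3.1 m → arm 3.1 m, τ = 117.6 × 3.1 = 364.6 N·m clockwise.
Crate: 36 × 9.8 = 352.8 N down at 1.8 m → arm 1.8 m, τ = 352.8 × 1.8 = 635 N·m clockwise.
Battery pack: 8.2 × 9.8 = 80.36 N down at 1.2 m → arm 1.2 m, τ = 80.36 × 1.2 = 96.43 N·m clockwise.
Box: 7.3 × 9.8 = 71.54 N down at 4.3 m → arm 4.3 m, τ = 71.54 × 4.3 = 307.6 N·m clockwise.
Lamp: 3.8 × 9.8 = 37.24 N down at 0.79 m → arm 0.79 m, τ = 37.24 × 0.79 = 29.42 N·m clockwise.
Net moment of the loads = 1433 N·m clockwise.
The upward force F acts at a point 2.8 m from the left end, arm 2.8 m, giving F × 2.8 counterclockwise.
Balancing moments: F × 2.8 = 1433, giving F = 1433 / 2.8 = 512 N.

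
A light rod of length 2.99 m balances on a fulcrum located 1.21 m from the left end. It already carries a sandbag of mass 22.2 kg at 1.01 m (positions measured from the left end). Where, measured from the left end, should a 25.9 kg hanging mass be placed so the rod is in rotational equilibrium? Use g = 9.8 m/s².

x ≈ 1.38 m from the left end

Sum moments about the fulcrum (at 1.21 m from the left end) (the support reaction has zero arm there).
Sandbag: 22.2 × 9.8 = 217.6 N down at 1.01 m → arm 0.2 m, τ = 217.6 × 0.2 = 43.52 N·m counterclockwise.
Net moment of existing loads = 43.52 N·m counterclockwise.
The hanging mass weighs 25.9 × 9.8 = 253.8 N and must supply an equal clockwise moment, so its lever arm about the fulcrum is 43.52 / 253.8 = 0.171 m.
That puts it at 1.21 + 0.171 = 1.38 m from the left end.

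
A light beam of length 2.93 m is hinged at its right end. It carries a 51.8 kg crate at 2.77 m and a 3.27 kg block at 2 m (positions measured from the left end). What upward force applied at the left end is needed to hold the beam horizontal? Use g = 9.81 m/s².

About the right end:
Crate: 51.8 × 9.81 = 508.2 N down at 2.77 m → arm 0.16 m, τ = 508.2 × 0.16 = 81.31 N·m counterclockwise.
Block: 3.27 × 9.81 = 32.08 N down at 2 m → arm 0.93 m, τ = 32.08 × 0.93 = 29.83 N·m counterclockwise.
Net moment of the loads = 111.1 N·m counterclockwise.
The upward force F acts at the left end, arm 2.93 m, giving F × 2.93 clockwise.
For rotational equilibrium, F × 2.93 = 111.1, so F = 111.1 / 2.93 = 37.9 N.

F ≈ 37.9 N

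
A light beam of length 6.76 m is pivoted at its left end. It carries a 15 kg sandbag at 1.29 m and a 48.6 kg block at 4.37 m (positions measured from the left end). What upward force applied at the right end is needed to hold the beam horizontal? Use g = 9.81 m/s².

F ≈ 336 N

Sum moments about the left end (the unknown pivot reaction has zero arm there).
Sandbag: 15 × 9.81 = 147.2 N down at 1.29 m → arm 1.29 m, τ = 147.2 × 1.29 = 189.9 N·m clockwise.
Block: 48.6 × 9.81 = 476.8 N down at 4.37 m → arm 4.37 m, τ = 476.8 × 4.37 = 2084 N·m clockwise.
Net moment of the loads = 2274 N·m clockwise.
The upward force F acts at the right end, arm 6.76 m, giving F × 6.76 counterclockwise.
Setting net torque to zero: F × 6.76 = 2274 → F = 2274 / 6.76 = 336 N.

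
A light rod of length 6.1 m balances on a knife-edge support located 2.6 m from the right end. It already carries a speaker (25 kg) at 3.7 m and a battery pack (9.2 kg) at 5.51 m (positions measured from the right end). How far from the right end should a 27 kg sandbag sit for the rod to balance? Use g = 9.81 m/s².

About the knife-edge support (at 2.6 m from the right end):
Speaker: 25 × 9.81 = 245.2 N down at 3.7 m → arm 1.1 m, τ = 245.2 × 1.1 = 269.7 N·m counterclockwise.
Battery pack: 9.2 × 9.81 = 90.25 N down at 5.51 m → arm 2.91 m, τ = 90.25 × 2.91 = 262.6 N·m counterclockwise.
Net moment of existing loads = 532.3 N·m counterclockwise.
The sandbag weighs 27 × 9.81 = 264.9 N and must supply an equal clockwise moment, so its lever arm about the knife-edge support is 532.3 / 264.9 = 2.01 m.
That puts it at 2.6 − 2.01 = 0.59 m from the right end.

x ≈ 0.59 m from the right end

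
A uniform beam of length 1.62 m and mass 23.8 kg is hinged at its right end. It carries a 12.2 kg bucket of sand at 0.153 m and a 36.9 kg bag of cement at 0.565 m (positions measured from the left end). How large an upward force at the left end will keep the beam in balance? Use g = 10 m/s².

F ≈ 470 N

Sum moments about the right end (the unknown pivot reaction has zero arm there).
Beam weight: 23.8 × 10 = 238 N down at 0.81 m → arm 0.81 m, τ = 238 × 0.81 = 192.8 N·m counterclockwise.
Bucket of sand: 12.2 × 10 = 122 N down at 0.153 m → arm 1.467 m, τ = 122 × 1.467 = 179 N·m counterclockwise.
Bag of cement: 36.9 × 10 = 369 N down at 0.565 m → arm 1.055 m, τ = 369 × 1.055 = 389.3 N·m counterclockwise.
Net moment of the loads = 761.1 N·m counterclockwise.
The upward force F acts at the left end, arm 1.62 m, giving F × 1.62 clockwise.
Setting net torque to zero: F × 1.62 = 761.1 → F = 761.1 / 1.62 = 470 N.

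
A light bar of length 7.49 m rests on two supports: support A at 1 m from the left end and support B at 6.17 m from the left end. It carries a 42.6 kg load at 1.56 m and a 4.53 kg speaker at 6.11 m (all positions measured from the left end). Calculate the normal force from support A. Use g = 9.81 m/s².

R_A ≈ 373 N

Taking torques about support B:
Load: 42.6 × 9.81 = 417.9 N down at 1.56 m → arm 4.61 m, τ = 417.9 × 4.61 = 1927 N·m counterclockwise.
Speaker: 4.53 × 9.81 = 44.44 N down at 6.11 m → arm 0.06 m, τ = 44.44 × 0.06 = 2.666 N·m counterclockwise.
Net load moment about support B = 1930 N·m counterclockwise.
Reaction R at support A is upward at 1 m, arm 5.17 m → moment R × 5.17 clockwise.
Setting net torque to zero: R × 5.17 = 1930 → R = 373 N.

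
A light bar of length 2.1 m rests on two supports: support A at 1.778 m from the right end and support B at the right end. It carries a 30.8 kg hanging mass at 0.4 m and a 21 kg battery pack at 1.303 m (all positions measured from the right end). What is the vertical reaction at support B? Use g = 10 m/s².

Sum moments about support A (its reaction then has zero moment arm).
Hanging mass: 30.8 × 10 = 308 N down at 0.4 m → arm 1.378 m, τ = 308 × 1.378 = 424.4 N·m clockwise.
Battery pack: 21 × 10 = 210 N down at 1.303 m → arm 0.475 m, τ = 210 × 0.475 = 99.75 N·m clockwise.
Net load moment about support A = 524.1 N·m clockwise.
Reaction R at support B is upward at 0 m, arm 1.778 m → moment R × 1.778 counterclockwise.
Balancing moments: R × 1.778 = 524.1, giving R = 295 N.

R_B ≈ 295 N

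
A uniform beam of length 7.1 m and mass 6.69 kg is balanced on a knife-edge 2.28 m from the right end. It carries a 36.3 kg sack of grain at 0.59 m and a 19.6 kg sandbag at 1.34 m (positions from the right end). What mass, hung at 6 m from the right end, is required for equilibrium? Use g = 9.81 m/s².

Taking torques about the knife-edge (at 2.28 m from the right end):
Beam weight: 6.69 × 9.81 = 65.63 N down at 3.55 m → arm 1.27 m, τ = 65.63 × 1.27 = 83.35 N·m counterclockwise.
Sack of grain: 36.3 × 9.81 = 356.1 N down at 0.59 m → arm 1.69 m, τ = 356.1 × 1.69 = 601.8 N·m clockwise.
Sandbag: 19.6 × 9.81 = 192.3 N down at 1.34 m → arm 0.94 m, τ = 192.3 × 0.94 = 180.8 N·m clockwise.
Net moment of known loads = 699.2 N·m clockwise.
An unknown mass m at 6 m has arm 3.72 m; its moment is m·g·3.72 counterclockwise.
Balancing moments: m × 9.81 × 3.72 = 699.2, giving m = 699.2 / (9.81 × 3.72) = 19.2 kg.

m ≈ 19.2 kg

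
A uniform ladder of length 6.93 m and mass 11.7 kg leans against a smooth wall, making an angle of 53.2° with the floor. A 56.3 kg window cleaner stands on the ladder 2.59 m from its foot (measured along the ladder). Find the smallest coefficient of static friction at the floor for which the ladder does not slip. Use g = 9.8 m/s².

Choose the foot of the ladder as the axis so the floor normal and friction both act there and drop out.
Ladder weight 11.7×9.8 = 114.7 N acts at 3.465 m along the ladder; its horizontal arm is 3.465·cos53.2° = 2.076 m → τ = 238.1 N·m clockwise.
Window cleaner: 56.3×9.8 = 551.7 N at 2.59 m → arm 1.551 m → τ = 855.7 N·m clockwise.
Wall normal N acts horizontally at the top; its moment arm is the height L sinθ = 6.93·sin53.2° = 5.549 m, counterclockwise.
Setting net torque to zero: N × 5.549 = 1094 → N = 197.2 N.
ΣFx = 0 ⇒ f = N_wall = 197.2 N. ΣFy = 0 ⇒ N_floor = 666.4 N.
μ_min = f / N_floor = 197.2 / 666.4 = 0.296.

μ_min ≈ 0.296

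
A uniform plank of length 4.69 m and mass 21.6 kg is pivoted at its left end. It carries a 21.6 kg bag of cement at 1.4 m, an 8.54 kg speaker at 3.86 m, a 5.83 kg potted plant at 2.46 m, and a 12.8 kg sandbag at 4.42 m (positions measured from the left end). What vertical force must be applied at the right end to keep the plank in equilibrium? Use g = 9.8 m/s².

Taking torques about the left end:
Beam weight: 21.6 × 9.8 = 211.7 N down at 2.345 m → arm 2.345 m, τ = 211.7 × 2.345 = 496.4 N·m clockwise.
Bag of cement: 21.6 × 9.8 = 211.7 N down at 1.4 m → arm 1.4 m, τ = 211.7 × 1.4 = 296.4 N·m clockwise.
Speaker: 8.54 × 9.8 = 83.69 N down at 3.86 m → arm 3.86 m, τ = 83.69 × 3.86 = 323 N·m clockwise.
Potted plant: 5.83 × 9.8 = 57.13 N down at 2.46 m → arm 2.46 m, τ = 57.13 × 2.46 = 140.5 N·m clockwise.
Sandbag: 12.8 × 9.8 = 125.4 N down at 4.42 m → arm 4.42 m, τ = 125.4 × 4.42 = 554.3 N·m clockwise.
Net moment of the loads = 1811 N·m clockwise.
The upward force F acts at the right end, arm 4.69 m, giving F × 4.69 counterclockwise.
Setting net torque to zero: F × 4.69 = 1811 → F = 1811 / 4.69 = 386 N.

F ≈ 386 N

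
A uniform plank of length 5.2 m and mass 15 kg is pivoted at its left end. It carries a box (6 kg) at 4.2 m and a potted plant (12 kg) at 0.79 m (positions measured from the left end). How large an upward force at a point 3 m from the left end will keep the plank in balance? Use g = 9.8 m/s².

Taking torques about the left end:
Beam weight: 15 × 9.8 = 147 N down at 2.6 m → arm 2.6 m, τ = 147 × 2.6 = 382.2 N·m clockwise.
Box: 6 × 9.8 = 58.8 N down at 4.2 m → arm 4.2 m, τ = 58.8 × 4.2 = 247 N·m clockwise.
Potted plant: 12 × 9.8 = 117.6 N down at 0.79 m → arm 0.79 m, τ = 117.6 × 0.79 = 92.9 N·m clockwise.
Net moment of the loads = 722.1 N·m clockwise.
The upward force F acts at a point 3 m from the left end, arm 3 m, giving F × 3 counterclockwise.
Στ = 0 ⇒ F × 3 = 722.1 ⇒ F = 722.1 / 3 = 241 N.

F ≈ 241 N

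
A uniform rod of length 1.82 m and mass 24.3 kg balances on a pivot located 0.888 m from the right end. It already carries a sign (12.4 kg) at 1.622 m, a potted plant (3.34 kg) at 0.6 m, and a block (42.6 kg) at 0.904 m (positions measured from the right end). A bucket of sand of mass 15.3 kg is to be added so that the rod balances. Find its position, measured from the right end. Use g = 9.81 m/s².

About the pivot (at 0.888 m from the right end):
Beam weight: 24.3 × 9.81 = 238.4 N down at 0.91 m → arm 0.022 m, τ = 238.4 × 0.022 = 5.245 N·m counterclockwise.
Sign: 12.4 × 9.81 = 121.6 N down at 1.622 m → arm 0.734 m, τ = 121.6 × 0.734 = 89.25 N·m counterclockwise.
Potted plant: 3.34 × 9.81 = 32.77 N down at 0.6 m → arm 0.288 m, τ = 32.77 × 0.288 = 9.438 N·m clockwise.
Block: 42.6 × 9.81 = 417.9 N down at 0.904 m → arm 0.016 m, τ = 417.9 × 0.016 = 6.686 N·m counterclockwise.
Net moment of existing loads = 91.74 N·m counterclockwise.
The bucket of sand weighs 15.3 × 9.81 = 150.1 N and must supply an equal clockwise moment, so its lever arm about the pivot is 91.74 / 150.1 = 0.611 m.
That puts it at 0.888 − 0.611 = 0.277 m from the right end.

x ≈ 0.277 m from the right end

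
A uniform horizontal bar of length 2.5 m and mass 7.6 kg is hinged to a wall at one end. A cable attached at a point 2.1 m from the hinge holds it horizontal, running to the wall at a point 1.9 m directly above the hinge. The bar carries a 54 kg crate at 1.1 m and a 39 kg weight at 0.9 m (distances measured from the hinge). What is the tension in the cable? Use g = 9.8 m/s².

T ≈ 723 N

Taking torques about the hinge:
Beam weight: 7.6 × 9.8 = 74.48 N down at 1.25 m → arm 1.25 m, τ = 74.48 × 1.25 = 93.1 N·m clockwise.
Crate: 54 × 9.8 = 529.2 N down at 1.1 m → arm 1.1 m, τ = 529.2 × 1.1 = 582.1 N·m clockwise.
Weight: 39 × 9.8 = 382.2 N down at 0.9 m → arm 0.9 m, τ = 382.2 × 0.9 = 344 N·m clockwise.
Total clockwise load moment = 1019 N·m.
The cable tension T acts at 2.1 m; only its component perpendicular to the bar, T sinθ, produces torque. sinθ = h/√(h²+d²) = 1.9/√(1.9²+2.1²) = 0.6709.
Στ = 0 ⇒ T × 2.1 × 0.6709 = 1019 ⇒ T = 1019 / 1.409 = 723 N.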